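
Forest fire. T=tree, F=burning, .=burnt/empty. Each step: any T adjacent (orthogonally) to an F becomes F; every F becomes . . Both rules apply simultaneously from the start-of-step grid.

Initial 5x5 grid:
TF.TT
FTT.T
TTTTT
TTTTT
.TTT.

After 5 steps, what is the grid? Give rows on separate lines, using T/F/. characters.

Step 1: 3 trees catch fire, 2 burn out
  F..TT
  .FT.T
  FTTTT
  TTTTT
  .TTT.
Step 2: 3 trees catch fire, 3 burn out
  ...TT
  ..F.T
  .FTTT
  FTTTT
  .TTT.
Step 3: 2 trees catch fire, 3 burn out
  ...TT
  ....T
  ..FTT
  .FTTT
  .TTT.
Step 4: 3 trees catch fire, 2 burn out
  ...TT
  ....T
  ...FT
  ..FTT
  .FTT.
Step 5: 3 trees catch fire, 3 burn out
  ...TT
  ....T
  ....F
  ...FT
  ..FT.

...TT
....T
....F
...FT
..FT.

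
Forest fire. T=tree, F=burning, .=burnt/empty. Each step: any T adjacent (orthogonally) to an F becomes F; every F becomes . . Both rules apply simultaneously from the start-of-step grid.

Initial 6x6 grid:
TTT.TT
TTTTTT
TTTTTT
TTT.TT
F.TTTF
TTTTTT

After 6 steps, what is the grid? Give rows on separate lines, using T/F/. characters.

Step 1: 5 trees catch fire, 2 burn out
  TTT.TT
  TTTTTT
  TTTTTT
  FTT.TF
  ..TTF.
  FTTTTF
Step 2: 7 trees catch fire, 5 burn out
  TTT.TT
  TTTTTT
  FTTTTF
  .FT.F.
  ..TF..
  .FTTF.
Step 3: 8 trees catch fire, 7 burn out
  TTT.TT
  FTTTTF
  .FTTF.
  ..F...
  ..F...
  ..FF..
Step 4: 6 trees catch fire, 8 burn out
  FTT.TF
  .FTTF.
  ..FF..
  ......
  ......
  ......
Step 5: 4 trees catch fire, 6 burn out
  .FT.F.
  ..FF..
  ......
  ......
  ......
  ......
Step 6: 1 trees catch fire, 4 burn out
  ..F...
  ......
  ......
  ......
  ......
  ......

..F...
......
......
......
......
......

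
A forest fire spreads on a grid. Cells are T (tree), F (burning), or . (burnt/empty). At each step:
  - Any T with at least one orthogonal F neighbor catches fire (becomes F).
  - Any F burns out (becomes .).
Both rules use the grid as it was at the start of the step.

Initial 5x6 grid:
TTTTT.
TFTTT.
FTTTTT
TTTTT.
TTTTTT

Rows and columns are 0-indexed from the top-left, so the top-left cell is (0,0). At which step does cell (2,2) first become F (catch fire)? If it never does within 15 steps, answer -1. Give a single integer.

Step 1: cell (2,2)='T' (+5 fires, +2 burnt)
Step 2: cell (2,2)='F' (+6 fires, +5 burnt)
  -> target ignites at step 2
Step 3: cell (2,2)='.' (+5 fires, +6 burnt)
Step 4: cell (2,2)='.' (+4 fires, +5 burnt)
Step 5: cell (2,2)='.' (+3 fires, +4 burnt)
Step 6: cell (2,2)='.' (+1 fires, +3 burnt)
Step 7: cell (2,2)='.' (+1 fires, +1 burnt)
Step 8: cell (2,2)='.' (+0 fires, +1 burnt)
  fire out at step 8

2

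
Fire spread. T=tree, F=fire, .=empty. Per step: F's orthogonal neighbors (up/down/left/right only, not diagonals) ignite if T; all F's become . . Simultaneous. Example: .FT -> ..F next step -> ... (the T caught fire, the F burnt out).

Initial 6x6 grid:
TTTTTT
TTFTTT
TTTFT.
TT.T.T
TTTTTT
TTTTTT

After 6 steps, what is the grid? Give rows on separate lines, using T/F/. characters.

Step 1: 6 trees catch fire, 2 burn out
  TTFTTT
  TF.FTT
  TTF.F.
  TT.F.T
  TTTTTT
  TTTTTT
Step 2: 6 trees catch fire, 6 burn out
  TF.FTT
  F...FT
  TF....
  TT...T
  TTTFTT
  TTTTTT
Step 3: 8 trees catch fire, 6 burn out
  F...FT
  .....F
  F.....
  TF...T
  TTF.FT
  TTTFTT
Step 4: 6 trees catch fire, 8 burn out
  .....F
  ......
  ......
  F....T
  TF...F
  TTF.FT
Step 5: 4 trees catch fire, 6 burn out
  ......
  ......
  ......
  .....F
  F.....
  TF...F
Step 6: 1 trees catch fire, 4 burn out
  ......
  ......
  ......
  ......
  ......
  F.....

......
......
......
......
......
F.....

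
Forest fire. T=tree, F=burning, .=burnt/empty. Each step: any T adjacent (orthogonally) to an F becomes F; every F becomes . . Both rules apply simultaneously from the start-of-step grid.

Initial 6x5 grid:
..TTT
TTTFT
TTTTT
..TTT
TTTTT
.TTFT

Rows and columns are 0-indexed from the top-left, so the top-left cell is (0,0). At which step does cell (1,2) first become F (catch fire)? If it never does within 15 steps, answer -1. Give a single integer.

Step 1: cell (1,2)='F' (+7 fires, +2 burnt)
  -> target ignites at step 1
Step 2: cell (1,2)='.' (+9 fires, +7 burnt)
Step 3: cell (1,2)='.' (+5 fires, +9 burnt)
Step 4: cell (1,2)='.' (+2 fires, +5 burnt)
Step 5: cell (1,2)='.' (+0 fires, +2 burnt)
  fire out at step 5

1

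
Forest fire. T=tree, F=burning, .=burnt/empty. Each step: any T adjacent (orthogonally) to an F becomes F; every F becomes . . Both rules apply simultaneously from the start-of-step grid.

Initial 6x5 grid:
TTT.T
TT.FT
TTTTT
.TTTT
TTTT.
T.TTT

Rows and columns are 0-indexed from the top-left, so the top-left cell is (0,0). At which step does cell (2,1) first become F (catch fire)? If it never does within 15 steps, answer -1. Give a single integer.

Step 1: cell (2,1)='T' (+2 fires, +1 burnt)
Step 2: cell (2,1)='T' (+4 fires, +2 burnt)
Step 3: cell (2,1)='F' (+4 fires, +4 burnt)
  -> target ignites at step 3
Step 4: cell (2,1)='.' (+5 fires, +4 burnt)
Step 5: cell (2,1)='.' (+5 fires, +5 burnt)
Step 6: cell (2,1)='.' (+3 fires, +5 burnt)
Step 7: cell (2,1)='.' (+1 fires, +3 burnt)
Step 8: cell (2,1)='.' (+0 fires, +1 burnt)
  fire out at step 8

3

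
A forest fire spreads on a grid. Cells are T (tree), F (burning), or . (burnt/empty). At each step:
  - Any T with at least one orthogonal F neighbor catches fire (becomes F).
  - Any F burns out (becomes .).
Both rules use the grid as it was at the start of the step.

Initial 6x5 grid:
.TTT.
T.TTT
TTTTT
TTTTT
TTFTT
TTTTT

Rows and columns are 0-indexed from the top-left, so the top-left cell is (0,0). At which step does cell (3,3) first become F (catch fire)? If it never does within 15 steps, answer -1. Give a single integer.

Step 1: cell (3,3)='T' (+4 fires, +1 burnt)
Step 2: cell (3,3)='F' (+7 fires, +4 burnt)
  -> target ignites at step 2
Step 3: cell (3,3)='.' (+7 fires, +7 burnt)
Step 4: cell (3,3)='.' (+4 fires, +7 burnt)
Step 5: cell (3,3)='.' (+4 fires, +4 burnt)
Step 6: cell (3,3)='.' (+0 fires, +4 burnt)
  fire out at step 6

2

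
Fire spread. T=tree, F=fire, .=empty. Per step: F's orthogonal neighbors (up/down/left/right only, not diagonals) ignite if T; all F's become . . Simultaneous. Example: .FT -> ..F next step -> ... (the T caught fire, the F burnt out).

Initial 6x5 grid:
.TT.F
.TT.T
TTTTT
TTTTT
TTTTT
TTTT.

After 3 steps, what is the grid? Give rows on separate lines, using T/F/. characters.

Step 1: 1 trees catch fire, 1 burn out
  .TT..
  .TT.F
  TTTTT
  TTTTT
  TTTTT
  TTTT.
Step 2: 1 trees catch fire, 1 burn out
  .TT..
  .TT..
  TTTTF
  TTTTT
  TTTTT
  TTTT.
Step 3: 2 trees catch fire, 1 burn out
  .TT..
  .TT..
  TTTF.
  TTTTF
  TTTTT
  TTTT.

.TT..
.TT..
TTTF.
TTTTF
TTTTT
TTTT.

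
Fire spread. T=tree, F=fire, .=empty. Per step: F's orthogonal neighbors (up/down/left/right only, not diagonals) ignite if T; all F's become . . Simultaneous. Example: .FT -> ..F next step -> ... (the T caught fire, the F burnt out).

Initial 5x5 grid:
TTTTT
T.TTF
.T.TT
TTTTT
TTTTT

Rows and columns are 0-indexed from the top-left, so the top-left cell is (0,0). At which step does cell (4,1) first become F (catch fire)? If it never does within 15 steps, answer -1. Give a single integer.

Step 1: cell (4,1)='T' (+3 fires, +1 burnt)
Step 2: cell (4,1)='T' (+4 fires, +3 burnt)
Step 3: cell (4,1)='T' (+3 fires, +4 burnt)
Step 4: cell (4,1)='T' (+3 fires, +3 burnt)
Step 5: cell (4,1)='T' (+3 fires, +3 burnt)
Step 6: cell (4,1)='F' (+4 fires, +3 burnt)
  -> target ignites at step 6
Step 7: cell (4,1)='.' (+1 fires, +4 burnt)
Step 8: cell (4,1)='.' (+0 fires, +1 burnt)
  fire out at step 8

6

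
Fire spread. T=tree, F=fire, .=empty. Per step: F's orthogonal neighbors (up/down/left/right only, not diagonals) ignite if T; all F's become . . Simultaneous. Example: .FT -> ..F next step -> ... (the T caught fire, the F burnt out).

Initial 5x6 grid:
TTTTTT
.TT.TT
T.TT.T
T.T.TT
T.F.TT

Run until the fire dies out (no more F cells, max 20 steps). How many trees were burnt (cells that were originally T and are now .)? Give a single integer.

Answer: 18

Derivation:
Step 1: +1 fires, +1 burnt (F count now 1)
Step 2: +1 fires, +1 burnt (F count now 1)
Step 3: +2 fires, +1 burnt (F count now 2)
Step 4: +2 fires, +2 burnt (F count now 2)
Step 5: +2 fires, +2 burnt (F count now 2)
Step 6: +2 fires, +2 burnt (F count now 2)
Step 7: +2 fires, +2 burnt (F count now 2)
Step 8: +1 fires, +2 burnt (F count now 1)
Step 9: +1 fires, +1 burnt (F count now 1)
Step 10: +1 fires, +1 burnt (F count now 1)
Step 11: +2 fires, +1 burnt (F count now 2)
Step 12: +1 fires, +2 burnt (F count now 1)
Step 13: +0 fires, +1 burnt (F count now 0)
Fire out after step 13
Initially T: 21, now '.': 27
Total burnt (originally-T cells now '.'): 18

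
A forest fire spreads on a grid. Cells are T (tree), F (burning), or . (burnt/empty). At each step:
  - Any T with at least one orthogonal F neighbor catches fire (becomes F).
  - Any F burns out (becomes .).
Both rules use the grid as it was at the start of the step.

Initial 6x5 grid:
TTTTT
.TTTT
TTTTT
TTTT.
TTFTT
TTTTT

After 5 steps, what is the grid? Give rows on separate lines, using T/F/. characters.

Step 1: 4 trees catch fire, 1 burn out
  TTTTT
  .TTTT
  TTTTT
  TTFT.
  TF.FT
  TTFTT
Step 2: 7 trees catch fire, 4 burn out
  TTTTT
  .TTTT
  TTFTT
  TF.F.
  F...F
  TF.FT
Step 3: 6 trees catch fire, 7 burn out
  TTTTT
  .TFTT
  TF.FT
  F....
  .....
  F...F
Step 4: 5 trees catch fire, 6 burn out
  TTFTT
  .F.FT
  F...F
  .....
  .....
  .....
Step 5: 3 trees catch fire, 5 burn out
  TF.FT
  ....F
  .....
  .....
  .....
  .....

TF.FT
....F
.....
.....
.....
.....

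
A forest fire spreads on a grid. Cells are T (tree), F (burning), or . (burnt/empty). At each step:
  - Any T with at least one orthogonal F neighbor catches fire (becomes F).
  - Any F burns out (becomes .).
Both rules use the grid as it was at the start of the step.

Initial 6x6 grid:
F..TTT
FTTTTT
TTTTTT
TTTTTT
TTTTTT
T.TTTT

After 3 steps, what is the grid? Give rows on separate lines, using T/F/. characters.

Step 1: 2 trees catch fire, 2 burn out
  ...TTT
  .FTTTT
  FTTTTT
  TTTTTT
  TTTTTT
  T.TTTT
Step 2: 3 trees catch fire, 2 burn out
  ...TTT
  ..FTTT
  .FTTTT
  FTTTTT
  TTTTTT
  T.TTTT
Step 3: 4 trees catch fire, 3 burn out
  ...TTT
  ...FTT
  ..FTTT
  .FTTTT
  FTTTTT
  T.TTTT

...TTT
...FTT
..FTTT
.FTTTT
FTTTTT
T.TTTT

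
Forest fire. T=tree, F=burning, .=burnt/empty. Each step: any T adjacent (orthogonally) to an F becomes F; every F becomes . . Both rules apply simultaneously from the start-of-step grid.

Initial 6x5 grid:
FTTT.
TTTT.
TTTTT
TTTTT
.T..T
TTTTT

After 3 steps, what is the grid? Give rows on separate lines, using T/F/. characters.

Step 1: 2 trees catch fire, 1 burn out
  .FTT.
  FTTT.
  TTTTT
  TTTTT
  .T..T
  TTTTT
Step 2: 3 trees catch fire, 2 burn out
  ..FT.
  .FTT.
  FTTTT
  TTTTT
  .T..T
  TTTTT
Step 3: 4 trees catch fire, 3 burn out
  ...F.
  ..FT.
  .FTTT
  FTTTT
  .T..T
  TTTTT

...F.
..FT.
.FTTT
FTTTT
.T..T
TTTTT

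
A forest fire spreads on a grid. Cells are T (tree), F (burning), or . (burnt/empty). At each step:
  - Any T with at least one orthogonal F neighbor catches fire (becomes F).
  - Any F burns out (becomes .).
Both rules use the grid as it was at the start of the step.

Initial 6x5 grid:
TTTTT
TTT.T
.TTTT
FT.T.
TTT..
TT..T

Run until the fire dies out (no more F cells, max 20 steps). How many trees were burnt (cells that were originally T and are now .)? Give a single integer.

Step 1: +2 fires, +1 burnt (F count now 2)
Step 2: +3 fires, +2 burnt (F count now 3)
Step 3: +4 fires, +3 burnt (F count now 4)
Step 4: +4 fires, +4 burnt (F count now 4)
Step 5: +4 fires, +4 burnt (F count now 4)
Step 6: +2 fires, +4 burnt (F count now 2)
Step 7: +1 fires, +2 burnt (F count now 1)
Step 8: +0 fires, +1 burnt (F count now 0)
Fire out after step 8
Initially T: 21, now '.': 29
Total burnt (originally-T cells now '.'): 20

Answer: 20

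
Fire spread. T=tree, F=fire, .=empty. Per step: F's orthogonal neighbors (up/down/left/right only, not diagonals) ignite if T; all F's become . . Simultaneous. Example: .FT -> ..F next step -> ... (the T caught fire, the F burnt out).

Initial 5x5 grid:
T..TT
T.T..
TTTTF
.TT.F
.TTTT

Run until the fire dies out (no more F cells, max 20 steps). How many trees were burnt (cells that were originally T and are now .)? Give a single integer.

Answer: 13

Derivation:
Step 1: +2 fires, +2 burnt (F count now 2)
Step 2: +2 fires, +2 burnt (F count now 2)
Step 3: +4 fires, +2 burnt (F count now 4)
Step 4: +3 fires, +4 burnt (F count now 3)
Step 5: +1 fires, +3 burnt (F count now 1)
Step 6: +1 fires, +1 burnt (F count now 1)
Step 7: +0 fires, +1 burnt (F count now 0)
Fire out after step 7
Initially T: 15, now '.': 23
Total burnt (originally-T cells now '.'): 13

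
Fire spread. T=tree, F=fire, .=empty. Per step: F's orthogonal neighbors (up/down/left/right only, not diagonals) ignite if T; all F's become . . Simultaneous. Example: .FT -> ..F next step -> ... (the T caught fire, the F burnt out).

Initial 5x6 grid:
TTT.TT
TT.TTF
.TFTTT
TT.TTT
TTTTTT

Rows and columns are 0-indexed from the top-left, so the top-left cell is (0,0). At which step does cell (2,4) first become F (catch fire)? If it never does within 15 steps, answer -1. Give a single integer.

Step 1: cell (2,4)='T' (+5 fires, +2 burnt)
Step 2: cell (2,4)='F' (+7 fires, +5 burnt)
  -> target ignites at step 2
Step 3: cell (2,4)='.' (+7 fires, +7 burnt)
Step 4: cell (2,4)='.' (+5 fires, +7 burnt)
Step 5: cell (2,4)='.' (+0 fires, +5 burnt)
  fire out at step 5

2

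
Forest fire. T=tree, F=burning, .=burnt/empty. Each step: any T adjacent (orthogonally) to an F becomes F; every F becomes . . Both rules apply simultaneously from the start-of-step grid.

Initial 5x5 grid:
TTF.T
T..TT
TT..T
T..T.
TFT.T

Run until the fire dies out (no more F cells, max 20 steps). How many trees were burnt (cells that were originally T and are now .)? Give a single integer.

Step 1: +3 fires, +2 burnt (F count now 3)
Step 2: +2 fires, +3 burnt (F count now 2)
Step 3: +2 fires, +2 burnt (F count now 2)
Step 4: +1 fires, +2 burnt (F count now 1)
Step 5: +0 fires, +1 burnt (F count now 0)
Fire out after step 5
Initially T: 14, now '.': 19
Total burnt (originally-T cells now '.'): 8

Answer: 8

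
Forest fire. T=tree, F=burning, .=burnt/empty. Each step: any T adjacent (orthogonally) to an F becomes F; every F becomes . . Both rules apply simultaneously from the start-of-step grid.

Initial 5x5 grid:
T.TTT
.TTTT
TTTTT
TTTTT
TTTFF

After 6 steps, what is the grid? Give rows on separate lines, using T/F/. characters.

Step 1: 3 trees catch fire, 2 burn out
  T.TTT
  .TTTT
  TTTTT
  TTTFF
  TTF..
Step 2: 4 trees catch fire, 3 burn out
  T.TTT
  .TTTT
  TTTFF
  TTF..
  TF...
Step 3: 5 trees catch fire, 4 burn out
  T.TTT
  .TTFF
  TTF..
  TF...
  F....
Step 4: 5 trees catch fire, 5 burn out
  T.TFF
  .TF..
  TF...
  F....
  .....
Step 5: 3 trees catch fire, 5 burn out
  T.F..
  .F...
  F....
  .....
  .....
Step 6: 0 trees catch fire, 3 burn out
  T....
  .....
  .....
  .....
  .....

T....
.....
.....
.....
.....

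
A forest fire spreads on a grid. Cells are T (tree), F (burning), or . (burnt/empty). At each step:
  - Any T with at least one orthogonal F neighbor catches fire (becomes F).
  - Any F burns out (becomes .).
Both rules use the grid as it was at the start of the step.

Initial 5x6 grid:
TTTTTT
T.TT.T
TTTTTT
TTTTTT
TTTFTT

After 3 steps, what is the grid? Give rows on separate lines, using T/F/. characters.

Step 1: 3 trees catch fire, 1 burn out
  TTTTTT
  T.TT.T
  TTTTTT
  TTTFTT
  TTF.FT
Step 2: 5 trees catch fire, 3 burn out
  TTTTTT
  T.TT.T
  TTTFTT
  TTF.FT
  TF...F
Step 3: 6 trees catch fire, 5 burn out
  TTTTTT
  T.TF.T
  TTF.FT
  TF...F
  F.....

TTTTTT
T.TF.T
TTF.FT
TF...F
F.....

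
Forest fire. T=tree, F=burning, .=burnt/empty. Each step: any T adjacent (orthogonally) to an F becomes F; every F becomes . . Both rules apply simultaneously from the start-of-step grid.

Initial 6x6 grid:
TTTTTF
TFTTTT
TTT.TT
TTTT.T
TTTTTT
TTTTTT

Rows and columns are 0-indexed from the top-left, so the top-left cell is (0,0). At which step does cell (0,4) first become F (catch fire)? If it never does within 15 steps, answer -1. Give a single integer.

Step 1: cell (0,4)='F' (+6 fires, +2 burnt)
  -> target ignites at step 1
Step 2: cell (0,4)='.' (+9 fires, +6 burnt)
Step 3: cell (0,4)='.' (+5 fires, +9 burnt)
Step 4: cell (0,4)='.' (+5 fires, +5 burnt)
Step 5: cell (0,4)='.' (+5 fires, +5 burnt)
Step 6: cell (0,4)='.' (+2 fires, +5 burnt)
Step 7: cell (0,4)='.' (+0 fires, +2 burnt)
  fire out at step 7

1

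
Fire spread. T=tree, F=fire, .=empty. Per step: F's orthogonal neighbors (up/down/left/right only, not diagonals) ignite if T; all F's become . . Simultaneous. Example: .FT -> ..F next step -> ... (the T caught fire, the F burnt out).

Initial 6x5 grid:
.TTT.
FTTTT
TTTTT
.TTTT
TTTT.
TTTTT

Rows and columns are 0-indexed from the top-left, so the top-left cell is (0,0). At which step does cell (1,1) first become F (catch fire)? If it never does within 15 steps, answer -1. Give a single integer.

Step 1: cell (1,1)='F' (+2 fires, +1 burnt)
  -> target ignites at step 1
Step 2: cell (1,1)='.' (+3 fires, +2 burnt)
Step 3: cell (1,1)='.' (+4 fires, +3 burnt)
Step 4: cell (1,1)='.' (+5 fires, +4 burnt)
Step 5: cell (1,1)='.' (+5 fires, +5 burnt)
Step 6: cell (1,1)='.' (+4 fires, +5 burnt)
Step 7: cell (1,1)='.' (+1 fires, +4 burnt)
Step 8: cell (1,1)='.' (+1 fires, +1 burnt)
Step 9: cell (1,1)='.' (+0 fires, +1 burnt)
  fire out at step 9

1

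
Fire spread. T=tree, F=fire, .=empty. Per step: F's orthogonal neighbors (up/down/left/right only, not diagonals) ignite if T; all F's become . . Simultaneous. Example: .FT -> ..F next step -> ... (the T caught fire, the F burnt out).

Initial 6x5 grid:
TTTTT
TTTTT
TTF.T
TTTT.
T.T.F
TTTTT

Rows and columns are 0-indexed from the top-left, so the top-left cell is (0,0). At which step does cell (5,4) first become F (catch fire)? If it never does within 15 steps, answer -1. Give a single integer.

Step 1: cell (5,4)='F' (+4 fires, +2 burnt)
  -> target ignites at step 1
Step 2: cell (5,4)='.' (+8 fires, +4 burnt)
Step 3: cell (5,4)='.' (+6 fires, +8 burnt)
Step 4: cell (5,4)='.' (+5 fires, +6 burnt)
Step 5: cell (5,4)='.' (+1 fires, +5 burnt)
Step 6: cell (5,4)='.' (+0 fires, +1 burnt)
  fire out at step 6

1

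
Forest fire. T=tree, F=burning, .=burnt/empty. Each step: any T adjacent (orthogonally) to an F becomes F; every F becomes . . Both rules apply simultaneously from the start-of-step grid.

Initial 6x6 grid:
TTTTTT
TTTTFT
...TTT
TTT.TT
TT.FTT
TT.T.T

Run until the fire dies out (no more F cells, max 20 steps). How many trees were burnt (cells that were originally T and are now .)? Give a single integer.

Answer: 20

Derivation:
Step 1: +6 fires, +2 burnt (F count now 6)
Step 2: +7 fires, +6 burnt (F count now 7)
Step 3: +4 fires, +7 burnt (F count now 4)
Step 4: +2 fires, +4 burnt (F count now 2)
Step 5: +1 fires, +2 burnt (F count now 1)
Step 6: +0 fires, +1 burnt (F count now 0)
Fire out after step 6
Initially T: 27, now '.': 29
Total burnt (originally-T cells now '.'): 20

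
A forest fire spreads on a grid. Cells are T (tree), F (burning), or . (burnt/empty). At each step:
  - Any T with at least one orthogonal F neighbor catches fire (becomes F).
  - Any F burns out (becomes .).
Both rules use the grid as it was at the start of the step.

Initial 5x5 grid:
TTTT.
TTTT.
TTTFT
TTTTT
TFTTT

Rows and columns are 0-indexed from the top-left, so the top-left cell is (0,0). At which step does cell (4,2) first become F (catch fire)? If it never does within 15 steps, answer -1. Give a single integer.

Step 1: cell (4,2)='F' (+7 fires, +2 burnt)
  -> target ignites at step 1
Step 2: cell (4,2)='.' (+7 fires, +7 burnt)
Step 3: cell (4,2)='.' (+4 fires, +7 burnt)
Step 4: cell (4,2)='.' (+2 fires, +4 burnt)
Step 5: cell (4,2)='.' (+1 fires, +2 burnt)
Step 6: cell (4,2)='.' (+0 fires, +1 burnt)
  fire out at step 6

1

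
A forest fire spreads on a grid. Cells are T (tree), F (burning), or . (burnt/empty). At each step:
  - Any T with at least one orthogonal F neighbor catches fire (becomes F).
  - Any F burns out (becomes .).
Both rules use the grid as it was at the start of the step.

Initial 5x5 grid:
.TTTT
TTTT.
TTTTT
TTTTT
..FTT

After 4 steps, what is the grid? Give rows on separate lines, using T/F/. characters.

Step 1: 2 trees catch fire, 1 burn out
  .TTTT
  TTTT.
  TTTTT
  TTFTT
  ...FT
Step 2: 4 trees catch fire, 2 burn out
  .TTTT
  TTTT.
  TTFTT
  TF.FT
  ....F
Step 3: 5 trees catch fire, 4 burn out
  .TTTT
  TTFT.
  TF.FT
  F...F
  .....
Step 4: 5 trees catch fire, 5 burn out
  .TFTT
  TF.F.
  F...F
  .....
  .....

.TFTT
TF.F.
F...F
.....
.....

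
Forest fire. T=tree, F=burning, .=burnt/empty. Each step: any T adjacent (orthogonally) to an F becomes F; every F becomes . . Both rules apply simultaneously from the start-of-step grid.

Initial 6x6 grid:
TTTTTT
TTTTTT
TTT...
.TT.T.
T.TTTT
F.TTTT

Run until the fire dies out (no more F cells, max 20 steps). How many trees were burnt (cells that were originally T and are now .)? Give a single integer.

Answer: 1

Derivation:
Step 1: +1 fires, +1 burnt (F count now 1)
Step 2: +0 fires, +1 burnt (F count now 0)
Fire out after step 2
Initially T: 27, now '.': 10
Total burnt (originally-T cells now '.'): 1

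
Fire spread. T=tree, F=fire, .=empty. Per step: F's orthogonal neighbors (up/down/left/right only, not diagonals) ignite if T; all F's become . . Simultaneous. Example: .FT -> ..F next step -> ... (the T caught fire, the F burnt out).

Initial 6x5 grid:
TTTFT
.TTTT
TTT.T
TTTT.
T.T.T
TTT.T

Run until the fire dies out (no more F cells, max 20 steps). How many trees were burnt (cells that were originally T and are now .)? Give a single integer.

Step 1: +3 fires, +1 burnt (F count now 3)
Step 2: +3 fires, +3 burnt (F count now 3)
Step 3: +4 fires, +3 burnt (F count now 4)
Step 4: +2 fires, +4 burnt (F count now 2)
Step 5: +4 fires, +2 burnt (F count now 4)
Step 6: +2 fires, +4 burnt (F count now 2)
Step 7: +2 fires, +2 burnt (F count now 2)
Step 8: +1 fires, +2 burnt (F count now 1)
Step 9: +0 fires, +1 burnt (F count now 0)
Fire out after step 9
Initially T: 23, now '.': 28
Total burnt (originally-T cells now '.'): 21

Answer: 21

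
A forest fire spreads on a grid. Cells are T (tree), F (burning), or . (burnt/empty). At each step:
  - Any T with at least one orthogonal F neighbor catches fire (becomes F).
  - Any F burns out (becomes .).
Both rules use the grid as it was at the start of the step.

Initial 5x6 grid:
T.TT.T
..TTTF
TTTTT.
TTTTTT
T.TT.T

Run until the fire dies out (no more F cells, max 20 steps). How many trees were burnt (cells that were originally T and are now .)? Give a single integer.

Step 1: +2 fires, +1 burnt (F count now 2)
Step 2: +2 fires, +2 burnt (F count now 2)
Step 3: +4 fires, +2 burnt (F count now 4)
Step 4: +4 fires, +4 burnt (F count now 4)
Step 5: +4 fires, +4 burnt (F count now 4)
Step 6: +3 fires, +4 burnt (F count now 3)
Step 7: +1 fires, +3 burnt (F count now 1)
Step 8: +1 fires, +1 burnt (F count now 1)
Step 9: +0 fires, +1 burnt (F count now 0)
Fire out after step 9
Initially T: 22, now '.': 29
Total burnt (originally-T cells now '.'): 21

Answer: 21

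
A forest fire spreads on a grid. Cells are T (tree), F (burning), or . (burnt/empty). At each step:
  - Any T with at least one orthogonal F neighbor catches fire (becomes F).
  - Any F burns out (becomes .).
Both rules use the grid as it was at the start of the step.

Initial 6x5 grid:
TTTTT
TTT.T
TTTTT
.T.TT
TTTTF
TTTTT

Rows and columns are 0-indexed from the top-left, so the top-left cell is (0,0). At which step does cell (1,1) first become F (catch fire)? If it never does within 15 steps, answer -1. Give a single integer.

Step 1: cell (1,1)='T' (+3 fires, +1 burnt)
Step 2: cell (1,1)='T' (+4 fires, +3 burnt)
Step 3: cell (1,1)='T' (+4 fires, +4 burnt)
Step 4: cell (1,1)='T' (+5 fires, +4 burnt)
Step 5: cell (1,1)='T' (+4 fires, +5 burnt)
Step 6: cell (1,1)='F' (+3 fires, +4 burnt)
  -> target ignites at step 6
Step 7: cell (1,1)='.' (+2 fires, +3 burnt)
Step 8: cell (1,1)='.' (+1 fires, +2 burnt)
Step 9: cell (1,1)='.' (+0 fires, +1 burnt)
  fire out at step 9

6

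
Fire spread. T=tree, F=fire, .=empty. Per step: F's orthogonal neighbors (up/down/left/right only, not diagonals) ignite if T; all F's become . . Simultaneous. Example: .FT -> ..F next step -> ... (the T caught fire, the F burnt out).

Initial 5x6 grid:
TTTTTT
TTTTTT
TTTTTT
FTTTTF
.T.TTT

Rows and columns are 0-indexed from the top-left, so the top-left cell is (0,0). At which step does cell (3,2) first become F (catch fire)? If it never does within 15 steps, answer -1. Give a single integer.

Step 1: cell (3,2)='T' (+5 fires, +2 burnt)
Step 2: cell (3,2)='F' (+8 fires, +5 burnt)
  -> target ignites at step 2
Step 3: cell (3,2)='.' (+7 fires, +8 burnt)
Step 4: cell (3,2)='.' (+4 fires, +7 burnt)
Step 5: cell (3,2)='.' (+2 fires, +4 burnt)
Step 6: cell (3,2)='.' (+0 fires, +2 burnt)
  fire out at step 6

2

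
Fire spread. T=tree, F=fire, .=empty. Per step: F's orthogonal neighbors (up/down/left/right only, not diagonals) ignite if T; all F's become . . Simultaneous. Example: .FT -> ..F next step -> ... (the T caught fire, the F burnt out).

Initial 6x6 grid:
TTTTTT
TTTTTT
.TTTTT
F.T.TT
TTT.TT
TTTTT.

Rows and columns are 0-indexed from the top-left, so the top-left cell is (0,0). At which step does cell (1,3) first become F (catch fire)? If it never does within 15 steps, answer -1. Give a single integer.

Step 1: cell (1,3)='T' (+1 fires, +1 burnt)
Step 2: cell (1,3)='T' (+2 fires, +1 burnt)
Step 3: cell (1,3)='T' (+2 fires, +2 burnt)
Step 4: cell (1,3)='T' (+2 fires, +2 burnt)
Step 5: cell (1,3)='T' (+2 fires, +2 burnt)
Step 6: cell (1,3)='T' (+4 fires, +2 burnt)
Step 7: cell (1,3)='F' (+5 fires, +4 burnt)
  -> target ignites at step 7
Step 8: cell (1,3)='.' (+7 fires, +5 burnt)
Step 9: cell (1,3)='.' (+4 fires, +7 burnt)
Step 10: cell (1,3)='.' (+1 fires, +4 burnt)
Step 11: cell (1,3)='.' (+0 fires, +1 burnt)
  fire out at step 11

7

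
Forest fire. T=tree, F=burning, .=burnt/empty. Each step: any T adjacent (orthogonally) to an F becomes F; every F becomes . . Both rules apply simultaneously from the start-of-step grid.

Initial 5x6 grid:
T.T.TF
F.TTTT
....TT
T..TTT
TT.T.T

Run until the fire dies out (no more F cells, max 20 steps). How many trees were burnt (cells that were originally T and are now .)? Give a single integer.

Step 1: +3 fires, +2 burnt (F count now 3)
Step 2: +2 fires, +3 burnt (F count now 2)
Step 3: +3 fires, +2 burnt (F count now 3)
Step 4: +3 fires, +3 burnt (F count now 3)
Step 5: +2 fires, +3 burnt (F count now 2)
Step 6: +1 fires, +2 burnt (F count now 1)
Step 7: +0 fires, +1 burnt (F count now 0)
Fire out after step 7
Initially T: 17, now '.': 27
Total burnt (originally-T cells now '.'): 14

Answer: 14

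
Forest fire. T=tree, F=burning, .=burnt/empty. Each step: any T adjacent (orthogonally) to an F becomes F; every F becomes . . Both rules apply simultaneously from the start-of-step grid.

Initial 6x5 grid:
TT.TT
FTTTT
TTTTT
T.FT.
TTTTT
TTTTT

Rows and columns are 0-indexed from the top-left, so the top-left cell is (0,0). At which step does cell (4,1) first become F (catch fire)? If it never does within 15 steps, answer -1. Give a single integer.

Step 1: cell (4,1)='T' (+6 fires, +2 burnt)
Step 2: cell (4,1)='F' (+8 fires, +6 burnt)
  -> target ignites at step 2
Step 3: cell (4,1)='.' (+6 fires, +8 burnt)
Step 4: cell (4,1)='.' (+4 fires, +6 burnt)
Step 5: cell (4,1)='.' (+1 fires, +4 burnt)
Step 6: cell (4,1)='.' (+0 fires, +1 burnt)
  fire out at step 6

2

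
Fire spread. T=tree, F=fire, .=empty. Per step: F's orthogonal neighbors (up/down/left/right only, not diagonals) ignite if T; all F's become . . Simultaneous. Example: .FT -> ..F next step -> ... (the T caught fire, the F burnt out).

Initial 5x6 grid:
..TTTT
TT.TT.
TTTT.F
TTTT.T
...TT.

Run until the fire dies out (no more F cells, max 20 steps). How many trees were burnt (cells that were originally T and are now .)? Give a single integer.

Answer: 1

Derivation:
Step 1: +1 fires, +1 burnt (F count now 1)
Step 2: +0 fires, +1 burnt (F count now 0)
Fire out after step 2
Initially T: 19, now '.': 12
Total burnt (originally-T cells now '.'): 1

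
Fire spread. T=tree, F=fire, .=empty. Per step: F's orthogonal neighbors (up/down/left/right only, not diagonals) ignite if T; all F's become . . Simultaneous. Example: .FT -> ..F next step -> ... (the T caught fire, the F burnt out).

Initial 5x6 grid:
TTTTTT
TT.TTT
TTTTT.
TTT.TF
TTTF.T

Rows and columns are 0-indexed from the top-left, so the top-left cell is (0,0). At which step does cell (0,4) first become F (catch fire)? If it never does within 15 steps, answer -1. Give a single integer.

Step 1: cell (0,4)='T' (+3 fires, +2 burnt)
Step 2: cell (0,4)='T' (+3 fires, +3 burnt)
Step 3: cell (0,4)='T' (+5 fires, +3 burnt)
Step 4: cell (0,4)='F' (+5 fires, +5 burnt)
  -> target ignites at step 4
Step 5: cell (0,4)='.' (+4 fires, +5 burnt)
Step 6: cell (0,4)='.' (+3 fires, +4 burnt)
Step 7: cell (0,4)='.' (+1 fires, +3 burnt)
Step 8: cell (0,4)='.' (+0 fires, +1 burnt)
  fire out at step 8

4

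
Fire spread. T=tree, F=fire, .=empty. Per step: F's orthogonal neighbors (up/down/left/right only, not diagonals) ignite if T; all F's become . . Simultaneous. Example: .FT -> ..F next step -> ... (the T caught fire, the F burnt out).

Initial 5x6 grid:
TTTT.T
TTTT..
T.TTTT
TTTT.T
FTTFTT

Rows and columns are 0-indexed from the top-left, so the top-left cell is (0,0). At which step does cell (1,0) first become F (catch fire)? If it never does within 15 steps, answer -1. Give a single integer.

Step 1: cell (1,0)='T' (+5 fires, +2 burnt)
Step 2: cell (1,0)='T' (+5 fires, +5 burnt)
Step 3: cell (1,0)='F' (+5 fires, +5 burnt)
  -> target ignites at step 3
Step 4: cell (1,0)='.' (+5 fires, +5 burnt)
Step 5: cell (1,0)='.' (+2 fires, +5 burnt)
Step 6: cell (1,0)='.' (+0 fires, +2 burnt)
  fire out at step 6

3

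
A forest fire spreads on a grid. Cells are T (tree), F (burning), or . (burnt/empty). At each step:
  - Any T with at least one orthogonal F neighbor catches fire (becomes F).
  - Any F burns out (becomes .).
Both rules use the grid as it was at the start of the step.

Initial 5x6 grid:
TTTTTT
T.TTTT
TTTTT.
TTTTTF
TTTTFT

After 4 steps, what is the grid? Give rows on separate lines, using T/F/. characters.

Step 1: 3 trees catch fire, 2 burn out
  TTTTTT
  T.TTTT
  TTTTT.
  TTTTF.
  TTTF.F
Step 2: 3 trees catch fire, 3 burn out
  TTTTTT
  T.TTTT
  TTTTF.
  TTTF..
  TTF...
Step 3: 4 trees catch fire, 3 burn out
  TTTTTT
  T.TTFT
  TTTF..
  TTF...
  TF....
Step 4: 6 trees catch fire, 4 burn out
  TTTTFT
  T.TF.F
  TTF...
  TF....
  F.....

TTTTFT
T.TF.F
TTF...
TF....
F.....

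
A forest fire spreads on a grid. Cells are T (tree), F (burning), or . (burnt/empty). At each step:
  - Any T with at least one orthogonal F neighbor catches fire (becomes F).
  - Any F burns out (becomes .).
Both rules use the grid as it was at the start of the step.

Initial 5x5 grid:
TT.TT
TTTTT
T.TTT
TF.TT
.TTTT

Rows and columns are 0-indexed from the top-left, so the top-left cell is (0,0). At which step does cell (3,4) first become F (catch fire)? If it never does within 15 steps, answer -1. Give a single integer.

Step 1: cell (3,4)='T' (+2 fires, +1 burnt)
Step 2: cell (3,4)='T' (+2 fires, +2 burnt)
Step 3: cell (3,4)='T' (+2 fires, +2 burnt)
Step 4: cell (3,4)='T' (+4 fires, +2 burnt)
Step 5: cell (3,4)='F' (+4 fires, +4 burnt)
  -> target ignites at step 5
Step 6: cell (3,4)='.' (+3 fires, +4 burnt)
Step 7: cell (3,4)='.' (+2 fires, +3 burnt)
Step 8: cell (3,4)='.' (+1 fires, +2 burnt)
Step 9: cell (3,4)='.' (+0 fires, +1 burnt)
  fire out at step 9

5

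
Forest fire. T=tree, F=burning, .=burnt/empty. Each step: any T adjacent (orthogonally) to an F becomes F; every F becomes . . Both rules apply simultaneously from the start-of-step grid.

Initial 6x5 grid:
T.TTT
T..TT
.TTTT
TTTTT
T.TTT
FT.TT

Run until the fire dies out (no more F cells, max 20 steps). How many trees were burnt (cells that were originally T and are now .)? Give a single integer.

Step 1: +2 fires, +1 burnt (F count now 2)
Step 2: +1 fires, +2 burnt (F count now 1)
Step 3: +1 fires, +1 burnt (F count now 1)
Step 4: +2 fires, +1 burnt (F count now 2)
Step 5: +3 fires, +2 burnt (F count now 3)
Step 6: +3 fires, +3 burnt (F count now 3)
Step 7: +4 fires, +3 burnt (F count now 4)
Step 8: +3 fires, +4 burnt (F count now 3)
Step 9: +2 fires, +3 burnt (F count now 2)
Step 10: +0 fires, +2 burnt (F count now 0)
Fire out after step 10
Initially T: 23, now '.': 28
Total burnt (originally-T cells now '.'): 21

Answer: 21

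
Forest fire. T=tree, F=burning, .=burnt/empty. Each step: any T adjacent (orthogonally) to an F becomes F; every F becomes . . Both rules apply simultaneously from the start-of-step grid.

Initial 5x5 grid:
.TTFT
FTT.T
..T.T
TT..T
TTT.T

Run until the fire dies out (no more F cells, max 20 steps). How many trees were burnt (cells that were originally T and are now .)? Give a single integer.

Step 1: +3 fires, +2 burnt (F count now 3)
Step 2: +3 fires, +3 burnt (F count now 3)
Step 3: +2 fires, +3 burnt (F count now 2)
Step 4: +1 fires, +2 burnt (F count now 1)
Step 5: +1 fires, +1 burnt (F count now 1)
Step 6: +0 fires, +1 burnt (F count now 0)
Fire out after step 6
Initially T: 15, now '.': 20
Total burnt (originally-T cells now '.'): 10

Answer: 10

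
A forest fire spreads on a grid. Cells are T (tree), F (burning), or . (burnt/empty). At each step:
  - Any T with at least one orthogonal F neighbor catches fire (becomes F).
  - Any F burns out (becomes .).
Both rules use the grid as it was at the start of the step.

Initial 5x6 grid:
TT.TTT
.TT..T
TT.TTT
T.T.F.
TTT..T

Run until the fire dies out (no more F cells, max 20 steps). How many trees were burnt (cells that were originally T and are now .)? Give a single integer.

Answer: 7

Derivation:
Step 1: +1 fires, +1 burnt (F count now 1)
Step 2: +2 fires, +1 burnt (F count now 2)
Step 3: +1 fires, +2 burnt (F count now 1)
Step 4: +1 fires, +1 burnt (F count now 1)
Step 5: +1 fires, +1 burnt (F count now 1)
Step 6: +1 fires, +1 burnt (F count now 1)
Step 7: +0 fires, +1 burnt (F count now 0)
Fire out after step 7
Initially T: 19, now '.': 18
Total burnt (originally-T cells now '.'): 7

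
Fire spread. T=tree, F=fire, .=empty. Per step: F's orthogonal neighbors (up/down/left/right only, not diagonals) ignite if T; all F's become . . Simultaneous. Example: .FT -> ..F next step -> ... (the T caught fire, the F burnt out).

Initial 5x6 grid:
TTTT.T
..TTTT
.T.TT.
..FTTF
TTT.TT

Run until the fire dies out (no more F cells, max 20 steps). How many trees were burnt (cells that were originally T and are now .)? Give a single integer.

Answer: 18

Derivation:
Step 1: +4 fires, +2 burnt (F count now 4)
Step 2: +4 fires, +4 burnt (F count now 4)
Step 3: +3 fires, +4 burnt (F count now 3)
Step 4: +3 fires, +3 burnt (F count now 3)
Step 5: +2 fires, +3 burnt (F count now 2)
Step 6: +1 fires, +2 burnt (F count now 1)
Step 7: +1 fires, +1 burnt (F count now 1)
Step 8: +0 fires, +1 burnt (F count now 0)
Fire out after step 8
Initially T: 19, now '.': 29
Total burnt (originally-T cells now '.'): 18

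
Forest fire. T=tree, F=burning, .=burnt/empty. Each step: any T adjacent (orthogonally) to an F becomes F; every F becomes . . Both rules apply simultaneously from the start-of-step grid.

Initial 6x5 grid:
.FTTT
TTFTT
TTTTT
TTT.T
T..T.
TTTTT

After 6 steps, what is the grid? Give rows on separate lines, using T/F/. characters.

Step 1: 4 trees catch fire, 2 burn out
  ..FTT
  TF.FT
  TTFTT
  TTT.T
  T..T.
  TTTTT
Step 2: 6 trees catch fire, 4 burn out
  ...FT
  F...F
  TF.FT
  TTF.T
  T..T.
  TTTTT
Step 3: 4 trees catch fire, 6 burn out
  ....F
  .....
  F...F
  TF..T
  T..T.
  TTTTT
Step 4: 2 trees catch fire, 4 burn out
  .....
  .....
  .....
  F...F
  T..T.
  TTTTT
Step 5: 1 trees catch fire, 2 burn out
  .....
  .....
  .....
  .....
  F..T.
  TTTTT
Step 6: 1 trees catch fire, 1 burn out
  .....
  .....
  .....
  .....
  ...T.
  FTTTT

.....
.....
.....
.....
...T.
FTTTT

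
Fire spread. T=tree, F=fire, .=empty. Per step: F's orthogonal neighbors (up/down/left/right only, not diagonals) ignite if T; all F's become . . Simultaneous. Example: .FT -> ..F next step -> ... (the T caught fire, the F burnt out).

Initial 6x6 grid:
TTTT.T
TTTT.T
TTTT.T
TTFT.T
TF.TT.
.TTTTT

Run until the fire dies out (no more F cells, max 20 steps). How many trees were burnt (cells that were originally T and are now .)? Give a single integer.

Answer: 23

Derivation:
Step 1: +5 fires, +2 burnt (F count now 5)
Step 2: +6 fires, +5 burnt (F count now 6)
Step 3: +6 fires, +6 burnt (F count now 6)
Step 4: +4 fires, +6 burnt (F count now 4)
Step 5: +2 fires, +4 burnt (F count now 2)
Step 6: +0 fires, +2 burnt (F count now 0)
Fire out after step 6
Initially T: 27, now '.': 32
Total burnt (originally-T cells now '.'): 23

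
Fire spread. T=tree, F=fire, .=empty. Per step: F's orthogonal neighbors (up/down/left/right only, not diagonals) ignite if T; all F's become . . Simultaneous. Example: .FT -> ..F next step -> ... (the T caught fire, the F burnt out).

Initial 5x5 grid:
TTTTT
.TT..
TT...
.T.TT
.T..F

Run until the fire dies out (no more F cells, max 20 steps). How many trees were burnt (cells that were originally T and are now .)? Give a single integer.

Answer: 2

Derivation:
Step 1: +1 fires, +1 burnt (F count now 1)
Step 2: +1 fires, +1 burnt (F count now 1)
Step 3: +0 fires, +1 burnt (F count now 0)
Fire out after step 3
Initially T: 13, now '.': 14
Total burnt (originally-T cells now '.'): 2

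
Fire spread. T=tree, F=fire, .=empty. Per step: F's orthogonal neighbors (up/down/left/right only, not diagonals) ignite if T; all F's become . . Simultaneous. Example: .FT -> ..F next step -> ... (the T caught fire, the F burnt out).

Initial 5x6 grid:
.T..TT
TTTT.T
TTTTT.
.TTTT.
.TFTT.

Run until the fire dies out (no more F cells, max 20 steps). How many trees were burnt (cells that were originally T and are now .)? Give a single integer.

Step 1: +3 fires, +1 burnt (F count now 3)
Step 2: +4 fires, +3 burnt (F count now 4)
Step 3: +4 fires, +4 burnt (F count now 4)
Step 4: +4 fires, +4 burnt (F count now 4)
Step 5: +2 fires, +4 burnt (F count now 2)
Step 6: +0 fires, +2 burnt (F count now 0)
Fire out after step 6
Initially T: 20, now '.': 27
Total burnt (originally-T cells now '.'): 17

Answer: 17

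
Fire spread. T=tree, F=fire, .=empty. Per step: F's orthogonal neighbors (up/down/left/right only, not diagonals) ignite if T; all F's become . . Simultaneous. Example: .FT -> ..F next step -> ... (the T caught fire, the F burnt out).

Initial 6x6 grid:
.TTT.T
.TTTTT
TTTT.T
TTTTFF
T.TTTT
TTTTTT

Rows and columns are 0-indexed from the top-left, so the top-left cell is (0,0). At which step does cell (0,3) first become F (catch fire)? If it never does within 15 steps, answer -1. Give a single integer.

Step 1: cell (0,3)='T' (+4 fires, +2 burnt)
Step 2: cell (0,3)='T' (+6 fires, +4 burnt)
Step 3: cell (0,3)='T' (+7 fires, +6 burnt)
Step 4: cell (0,3)='F' (+5 fires, +7 burnt)
  -> target ignites at step 4
Step 5: cell (0,3)='.' (+5 fires, +5 burnt)
Step 6: cell (0,3)='.' (+2 fires, +5 burnt)
Step 7: cell (0,3)='.' (+0 fires, +2 burnt)
  fire out at step 7

4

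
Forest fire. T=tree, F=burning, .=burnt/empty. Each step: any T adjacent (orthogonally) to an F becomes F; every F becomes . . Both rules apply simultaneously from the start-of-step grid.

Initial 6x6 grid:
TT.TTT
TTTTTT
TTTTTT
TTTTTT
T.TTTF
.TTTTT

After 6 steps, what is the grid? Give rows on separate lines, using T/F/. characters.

Step 1: 3 trees catch fire, 1 burn out
  TT.TTT
  TTTTTT
  TTTTTT
  TTTTTF
  T.TTF.
  .TTTTF
Step 2: 4 trees catch fire, 3 burn out
  TT.TTT
  TTTTTT
  TTTTTF
  TTTTF.
  T.TF..
  .TTTF.
Step 3: 5 trees catch fire, 4 burn out
  TT.TTT
  TTTTTF
  TTTTF.
  TTTF..
  T.F...
  .TTF..
Step 4: 5 trees catch fire, 5 burn out
  TT.TTF
  TTTTF.
  TTTF..
  TTF...
  T.....
  .TF...
Step 5: 5 trees catch fire, 5 burn out
  TT.TF.
  TTTF..
  TTF...
  TF....
  T.....
  .F....
Step 6: 4 trees catch fire, 5 burn out
  TT.F..
  TTF...
  TF....
  F.....
  T.....
  ......

TT.F..
TTF...
TF....
F.....
T.....
......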